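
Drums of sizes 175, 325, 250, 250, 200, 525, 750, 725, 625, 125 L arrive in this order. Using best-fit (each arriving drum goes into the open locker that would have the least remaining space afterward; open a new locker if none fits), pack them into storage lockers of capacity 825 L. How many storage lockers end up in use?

6

  175 → locker 1 (new)  [load 175/825]
  325 → locker 1  [load 500/825]
  250 → locker 1  [load 750/825]
  250 → locker 2 (new)  [load 250/825]
  200 → locker 2  [load 450/825]
  525 → locker 3 (new)  [load 525/825]
  750 → locker 4 (new)  [load 750/825]
  725 → locker 5 (new)  [load 725/825]
  625 → locker 6 (new)  [load 625/825]
  125 → locker 6  [load 750/825]
6 storage lockers opened.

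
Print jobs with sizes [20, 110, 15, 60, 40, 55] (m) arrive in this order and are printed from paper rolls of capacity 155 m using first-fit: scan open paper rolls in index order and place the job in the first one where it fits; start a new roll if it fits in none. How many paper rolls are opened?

  20 → roll 1 (new)  [load 20/155]
  110 → roll 1  [load 130/155]
  15 → roll 1  [load 145/155]
  60 → roll 2 (new)  [load 60/155]
  40 → roll 2  [load 100/155]
  55 → roll 2  [load 155/155]
2 paper rolls opened.

2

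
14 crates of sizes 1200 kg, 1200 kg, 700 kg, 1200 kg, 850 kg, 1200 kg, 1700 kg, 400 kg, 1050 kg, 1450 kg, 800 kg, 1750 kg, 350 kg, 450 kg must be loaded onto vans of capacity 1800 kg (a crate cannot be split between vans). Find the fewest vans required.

Total = 1750 + 1700 + 1450 + 1200 + 1200 + 1200 + 1200 + 1050 + 850 + 800 + 700 + 450 + 400 + 350 = 14300 kg.
Lower bound: ⌈14300/1800⌉ = 8 vans.
A packing using 9 vans:
  van 1: 1750 = 1750
  van 2: 1700 = 1700
  van 3: 1450 + 350 = 1800
  van 4: 1200 + 450 = 1650
  van 5: 1200 + 400 = 1600
  van 6: 1200 = 1200
  van 7: 1200 = 1200
  van 8: 1050 + 700 = 1750
  van 9: 850 + 800 = 1650
No arrangement into 8 vans stays within capacity, so 9 is optimal.

9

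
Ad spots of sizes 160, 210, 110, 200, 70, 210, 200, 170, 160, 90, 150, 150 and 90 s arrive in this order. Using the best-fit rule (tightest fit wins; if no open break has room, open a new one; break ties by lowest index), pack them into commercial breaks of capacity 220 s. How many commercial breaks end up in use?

11

  160 → break 1 (new)  [load 160/220]
  210 → break 2 (new)  [load 210/220]
  110 → break 3 (new)  [load 110/220]
  200 → break 4 (new)  [load 200/220]
  70 → break 3  [load 180/220]
  210 → break 5 (new)  [load 210/220]
  200 → break 6 (new)  [load 200/220]
  170 → break 7 (new)  [load 170/220]
  160 → break 8 (new)  [load 160/220]
  90 → break 9 (new)  [load 90/220]
  150 → break 10 (new)  [load 150/220]
  150 → break 11 (new)  [load 150/220]
  90 → break 9  [load 180/220]
11 commercial breaks opened.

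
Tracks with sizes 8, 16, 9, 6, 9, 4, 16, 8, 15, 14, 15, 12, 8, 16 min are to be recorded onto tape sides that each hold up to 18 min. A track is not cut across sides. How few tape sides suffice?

Total = 16 + 16 + 16 + 15 + 15 + 14 + 12 + 9 + 9 + 8 + 8 + 8 + 6 + 4 = 156 min.
Lower bound: ⌈156/18⌉ = 9 tape sides.
A packing using 10 tape sides:
  side 1: 16 = 16
  side 2: 16 = 16
  side 3: 16 = 16
  side 4: 15 = 15
  side 5: 15 = 15
  side 6: 14 + 4 = 18
  side 7: 12 + 6 = 18
  side 8: 9 + 9 = 18
  side 9: 8 + 8 = 16
  side 10: 8 = 8
No arrangement into 9 tape sides stays within capacity, so 10 is optimal.

10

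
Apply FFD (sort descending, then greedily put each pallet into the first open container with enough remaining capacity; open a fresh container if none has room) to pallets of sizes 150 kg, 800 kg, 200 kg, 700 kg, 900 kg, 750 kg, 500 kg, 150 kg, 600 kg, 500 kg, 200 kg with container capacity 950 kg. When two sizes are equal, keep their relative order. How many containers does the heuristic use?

7

Sorted descending: 900, 800, 750, 700, 600, 500, 500, 200, 200, 150, 150.
  900 → container 1 (new)  [load 900/950]
  800 → container 2 (new)  [load 800/950]
  750 → container 3 (new)  [load 750/950]
  700 → container 4 (new)  [load 700/950]
  600 → container 5 (new)  [load 600/950]
  500 → container 6 (new)  [load 500/950]
  500 → container 7 (new)  [load 500/950]
  200 → container 3  [load 950/950]
  200 → container 4  [load 900/950]
  150 → container 2  [load 950/950]
  150 → container 5  [load 750/950]
7 containers opened.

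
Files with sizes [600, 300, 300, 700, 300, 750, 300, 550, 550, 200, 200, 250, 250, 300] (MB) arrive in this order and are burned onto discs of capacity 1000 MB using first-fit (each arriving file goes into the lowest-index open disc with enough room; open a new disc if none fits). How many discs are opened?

6

  600 → disc 1 (new)  [load 600/1000]
  300 → disc 1  [load 900/1000]
  300 → disc 2 (new)  [load 300/1000]
  700 → disc 2  [load 1000/1000]
  300 → disc 3 (new)  [load 300/1000]
  750 → disc 4 (new)  [load 750/1000]
  300 → disc 3  [load 600/1000]
  550 → disc 5 (new)  [load 550/1000]
  550 → disc 6 (new)  [load 550/1000]
  200 → disc 3  [load 800/1000]
  200 → disc 3  [load 1000/1000]
  250 → disc 4  [load 1000/1000]
  250 → disc 5  [load 800/1000]
  300 → disc 6  [load 850/1000]
6 discs opened.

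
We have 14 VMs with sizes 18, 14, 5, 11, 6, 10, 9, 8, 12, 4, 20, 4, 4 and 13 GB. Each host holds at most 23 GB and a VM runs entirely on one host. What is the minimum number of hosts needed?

Total = 20 + 18 + 14 + 13 + 12 + 11 + 10 + 9 + 8 + 6 + 5 + 4 + 4 + 4 = 138 GB.
Lower bound: ⌈138/23⌉ = 6 hosts.
A packing using 7 hosts:
  host 1: 20 = 20
  host 2: 18 + 5 = 23
  host 3: 14 + 9 = 23
  host 4: 13 + 10 = 23
  host 5: 12 + 11 = 23
  host 6: 8 + 6 + 4 + 4 = 22
  host 7: 4 = 4
No arrangement into 6 hosts stays within capacity, so 7 is optimal.

7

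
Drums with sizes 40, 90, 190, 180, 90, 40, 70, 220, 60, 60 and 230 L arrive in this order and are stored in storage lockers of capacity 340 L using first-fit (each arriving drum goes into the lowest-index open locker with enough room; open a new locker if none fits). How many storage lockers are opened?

5

  40 → locker 1 (new)  [load 40/340]
  90 → locker 1  [load 130/340]
  190 → locker 1  [load 320/340]
  180 → locker 2 (new)  [load 180/340]
  90 → locker 2  [load 270/340]
  40 → locker 2  [load 310/340]
  70 → locker 3 (new)  [load 70/340]
  220 → locker 3  [load 290/340]
  60 → locker 4 (new)  [load 60/340]
  60 → locker 4  [load 120/340]
  230 → locker 5 (new)  [load 230/340]
5 storage lockers opened.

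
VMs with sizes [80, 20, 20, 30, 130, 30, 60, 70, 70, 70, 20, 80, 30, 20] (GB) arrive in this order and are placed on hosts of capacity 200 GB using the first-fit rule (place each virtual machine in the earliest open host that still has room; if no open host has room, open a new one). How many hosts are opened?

4

  80 → host 1 (new)  [load 80/200]
  20 → host 1  [load 100/200]
  20 → host 1  [load 120/200]
  30 → host 1  [load 150/200]
  130 → host 2 (new)  [load 130/200]
  30 → host 1  [load 180/200]
  60 → host 2  [load 190/200]
  70 → host 3 (new)  [load 70/200]
  70 → host 3  [load 140/200]
  70 → host 4 (new)  [load 70/200]
  20 → host 1  [load 200/200]
  80 → host 4  [load 150/200]
  30 → host 3  [load 170/200]
  20 → host 3  [load 190/200]
4 hosts opened.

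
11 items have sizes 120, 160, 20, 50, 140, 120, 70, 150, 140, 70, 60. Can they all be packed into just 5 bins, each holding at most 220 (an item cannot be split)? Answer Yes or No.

No

Total = 1100; ⌈1100/220⌉ = 5.
6 items each exceed half the capacity and cannot share a bin, forcing at least 6 bins.
At least 6 bins are required, but only 5 are allowed.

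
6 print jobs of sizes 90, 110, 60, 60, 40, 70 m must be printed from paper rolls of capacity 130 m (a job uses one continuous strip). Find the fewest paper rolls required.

4

Total = 110 + 90 + 70 + 60 + 60 + 40 = 430 m.
Lower bound: ⌈430/130⌉ = 4 paper rolls.
A packing using 4 paper rolls:
  roll 1: 110 = 110
  roll 2: 90 + 40 = 130
  roll 3: 70 + 60 = 130
  roll 4: 60 = 60
This matches the lower bound, so 4 is optimal.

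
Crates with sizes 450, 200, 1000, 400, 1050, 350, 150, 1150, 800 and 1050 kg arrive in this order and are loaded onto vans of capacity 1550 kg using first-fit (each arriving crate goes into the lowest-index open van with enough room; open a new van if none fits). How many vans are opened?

  450 → van 1 (new)  [load 450/1550]
  200 → van 1  [load 650/1550]
  1000 → van 2 (new)  [load 1000/1550]
  400 → van 1  [load 1050/1550]
  1050 → van 3 (new)  [load 1050/1550]
  350 → van 1  [load 1400/1550]
  150 → van 1  [load 1550/1550]
  1150 → van 4 (new)  [load 1150/1550]
  800 → van 5 (new)  [load 800/1550]
  1050 → van 6 (new)  [load 1050/1550]
6 vans opened.

6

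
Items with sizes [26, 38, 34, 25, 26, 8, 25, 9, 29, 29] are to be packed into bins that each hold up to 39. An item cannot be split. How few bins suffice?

Total = 38 + 34 + 29 + 29 + 26 + 26 + 25 + 25 + 9 + 8 = 249.
Lower bound: ⌈249/39⌉ = 7 bins.
Also, 8 items each exceed 39/2, and no two of those can share a bin, so at least 8 bins are needed.
A packing using 8 bins:
  bin 1: 38 = 38
  bin 2: 34 = 34
  bin 3: 29 + 9 = 38
  bin 4: 29 + 8 = 37
  bin 5: 26 = 26
  bin 6: 26 = 26
  bin 7: 25 = 25
  bin 8: 25 = 25
This matches the lower bound, so 8 is optimal.

8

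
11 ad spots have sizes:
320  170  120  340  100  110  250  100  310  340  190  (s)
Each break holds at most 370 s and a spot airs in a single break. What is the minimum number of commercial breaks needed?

7

Total = 340 + 340 + 320 + 310 + 250 + 190 + 170 + 120 + 110 + 100 + 100 = 2350 s.
Lower bound: ⌈2350/370⌉ = 7 commercial breaks.
A packing using 7 commercial breaks:
  break 1: 340 = 340
  break 2: 340 = 340
  break 3: 320 = 320
  break 4: 310 = 310
  break 5: 250 + 120 = 370
  break 6: 190 + 170 = 360
  break 7: 110 + 100 + 100 = 310
This matches the lower bound, so 7 is optimal.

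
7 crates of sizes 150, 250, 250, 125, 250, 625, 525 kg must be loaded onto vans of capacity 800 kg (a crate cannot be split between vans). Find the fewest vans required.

Total = 625 + 525 + 250 + 250 + 250 + 150 + 125 = 2175 kg.
Lower bound: ⌈2175/800⌉ = 3 vans.
A packing using 3 vans:
  van 1: 625 + 150 = 775
  van 2: 525 + 250 = 775
  van 3: 250 + 250 + 125 = 625
This matches the lower bound, so 3 is optimal.

3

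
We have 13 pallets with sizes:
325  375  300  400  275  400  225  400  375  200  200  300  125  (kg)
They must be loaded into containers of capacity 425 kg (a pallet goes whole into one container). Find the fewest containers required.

11

Total = 400 + 400 + 400 + 375 + 375 + 325 + 300 + 300 + 275 + 225 + 200 + 200 + 125 = 3900 kg.
Lower bound: ⌈3900/425⌉ = 10 containers.
A packing using 11 containers:
  container 1: 400 = 400
  container 2: 400 = 400
  container 3: 400 = 400
  container 4: 375 = 375
  container 5: 375 = 375
  container 6: 325 = 325
  container 7: 300 + 125 = 425
  container 8: 300 = 300
  container 9: 275 = 275
  container 10: 225 + 200 = 425
  container 11: 200 = 200
No arrangement into 10 containers stays within capacity, so 11 is optimal.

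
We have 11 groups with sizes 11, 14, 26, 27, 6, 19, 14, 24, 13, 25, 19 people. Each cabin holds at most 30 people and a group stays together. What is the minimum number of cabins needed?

8

Total = 27 + 26 + 25 + 24 + 19 + 19 + 14 + 14 + 13 + 11 + 6 = 198 people.
Lower bound: ⌈198/30⌉ = 7 cabins.
A packing using 8 cabins:
  cabin 1: 27 = 27
  cabin 2: 26 = 26
  cabin 3: 25 = 25
  cabin 4: 24 + 6 = 30
  cabin 5: 19 + 11 = 30
  cabin 6: 19 = 19
  cabin 7: 14 + 14 = 28
  cabin 8: 13 = 13
No arrangement into 7 cabins stays within capacity, so 8 is optimal.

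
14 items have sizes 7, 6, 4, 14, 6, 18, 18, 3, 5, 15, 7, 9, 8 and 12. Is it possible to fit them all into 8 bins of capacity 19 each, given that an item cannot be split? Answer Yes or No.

A valid assignment using 8 bins:
  bin 1: 18 = 18
  bin 2: 18 = 18
  bin 3: 15 + 4 = 19
  bin 4: 14 + 5 = 19
  bin 5: 12 + 7 = 19
  bin 6: 9 + 8 = 17
  bin 7: 7 + 6 + 6 = 19
  bin 8: 3 = 3
Every load is within 19, so 8 bins suffice.

Yes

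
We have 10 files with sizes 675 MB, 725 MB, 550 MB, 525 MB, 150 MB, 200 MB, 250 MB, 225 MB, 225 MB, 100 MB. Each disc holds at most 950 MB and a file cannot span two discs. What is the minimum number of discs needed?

Total = 725 + 675 + 550 + 525 + 250 + 225 + 225 + 200 + 150 + 100 = 3625 MB.
Lower bound: ⌈3625/950⌉ = 4 discs.
A packing using 4 discs:
  disc 1: 725 + 225 = 950
  disc 2: 675 + 250 = 925
  disc 3: 550 + 225 + 150 = 925
  disc 4: 525 + 200 + 100 = 825
This matches the lower bound, so 4 is optimal.

4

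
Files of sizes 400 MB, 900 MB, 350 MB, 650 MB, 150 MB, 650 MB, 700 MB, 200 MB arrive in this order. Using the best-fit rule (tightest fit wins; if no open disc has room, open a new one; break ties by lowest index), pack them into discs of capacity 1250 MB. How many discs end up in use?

  400 → disc 1 (new)  [load 400/1250]
  900 → disc 2 (new)  [load 900/1250]
  350 → disc 2  [load 1250/1250]
  650 → disc 1  [load 1050/1250]
  150 → disc 1  [load 1200/1250]
  650 → disc 3 (new)  [load 650/1250]
  700 → disc 4 (new)  [load 700/1250]
  200 → disc 4  [load 900/1250]
4 discs opened.

4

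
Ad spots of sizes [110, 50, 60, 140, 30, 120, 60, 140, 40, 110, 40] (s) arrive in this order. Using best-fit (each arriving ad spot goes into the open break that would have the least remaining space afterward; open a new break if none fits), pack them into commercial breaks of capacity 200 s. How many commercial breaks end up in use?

5

  110 → break 1 (new)  [load 110/200]
  50 → break 1  [load 160/200]
  60 → break 2 (new)  [load 60/200]
  140 → break 2  [load 200/200]
  30 → break 1  [load 190/200]
  120 → break 3 (new)  [load 120/200]
  60 → break 3  [load 180/200]
  140 → break 4 (new)  [load 140/200]
  40 → break 4  [load 180/200]
  110 → break 5 (new)  [load 110/200]
  40 → break 5  [load 150/200]
5 commercial breaks opened.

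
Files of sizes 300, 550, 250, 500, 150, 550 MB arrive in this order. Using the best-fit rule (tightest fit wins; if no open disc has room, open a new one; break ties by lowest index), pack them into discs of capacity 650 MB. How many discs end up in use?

  300 → disc 1 (new)  [load 300/650]
  550 → disc 2 (new)  [load 550/650]
  250 → disc 1  [load 550/650]
  500 → disc 3 (new)  [load 500/650]
  150 → disc 3  [load 650/650]
  550 → disc 4 (new)  [load 550/650]
4 discs opened.

4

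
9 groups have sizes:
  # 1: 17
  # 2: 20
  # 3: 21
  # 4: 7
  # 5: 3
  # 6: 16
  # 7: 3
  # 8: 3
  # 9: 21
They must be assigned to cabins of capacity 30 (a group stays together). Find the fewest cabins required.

5

Total = 21 + 21 + 20 + 17 + 16 + 7 + 3 + 3 + 3 = 111.
Lower bound: ⌈111/30⌉ = 4 cabins.
Also, 5 groups each exceed 15, and no two of those can share a cabin, so at least 5 cabins are needed.
A packing using 5 cabins:
  cabin 1: 21 + 7 = 28
  cabin 2: 21 + 3 + 3 + 3 = 30
  cabin 3: 20 = 20
  cabin 4: 17 = 17
  cabin 5: 16 = 16
This matches the lower bound, so 5 is optimal.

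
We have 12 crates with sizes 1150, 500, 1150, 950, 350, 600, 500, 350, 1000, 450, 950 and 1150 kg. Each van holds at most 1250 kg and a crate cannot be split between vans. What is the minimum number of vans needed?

9

Total = 1150 + 1150 + 1150 + 1000 + 950 + 950 + 600 + 500 + 500 + 450 + 350 + 350 = 9100 kg.
Lower bound: ⌈9100/1250⌉ = 8 vans.
A packing using 9 vans:
  van 1: 1150 = 1150
  van 2: 1150 = 1150
  van 3: 1150 = 1150
  van 4: 1000 = 1000
  van 5: 950 = 950
  van 6: 950 = 950
  van 7: 600 + 500 = 1100
  van 8: 500 + 450 = 950
  van 9: 350 + 350 = 700
No arrangement into 8 vans stays within capacity, so 9 is optimal.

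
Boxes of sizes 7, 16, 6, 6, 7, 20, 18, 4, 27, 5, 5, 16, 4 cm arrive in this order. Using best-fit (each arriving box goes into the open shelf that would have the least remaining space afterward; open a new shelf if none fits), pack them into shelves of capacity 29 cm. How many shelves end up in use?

5

  7 → shelf 1 (new)  [load 7/29]
  16 → shelf 1  [load 23/29]
  6 → shelf 1  [load 29/29]
  6 → shelf 2 (new)  [load 6/29]
  7 → shelf 2  [load 13/29]
  20 → shelf 3 (new)  [load 20/29]
  18 → shelf 4 (new)  [load 18/29]
  4 → shelf 3  [load 24/29]
  27 → shelf 5 (new)  [load 27/29]
  5 → shelf 3  [load 29/29]
  5 → shelf 4  [load 23/29]
  16 → shelf 2  [load 29/29]
  4 → shelf 4  [load 27/29]
5 shelves opened.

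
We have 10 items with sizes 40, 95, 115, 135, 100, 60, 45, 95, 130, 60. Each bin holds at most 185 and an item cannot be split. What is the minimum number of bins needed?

6

Total = 135 + 130 + 115 + 100 + 95 + 95 + 60 + 60 + 45 + 40 = 875.
Lower bound: ⌈875/185⌉ = 5 bins.
Also, 6 items each exceed 185/2, and no two of those can share a bin, so at least 6 bins are needed.
A packing using 6 bins:
  bin 1: 135 + 45 = 180
  bin 2: 130 + 40 = 170
  bin 3: 115 + 60 = 175
  bin 4: 100 + 60 = 160
  bin 5: 95 = 95
  bin 6: 95 = 95
This matches the lower bound, so 6 is optimal.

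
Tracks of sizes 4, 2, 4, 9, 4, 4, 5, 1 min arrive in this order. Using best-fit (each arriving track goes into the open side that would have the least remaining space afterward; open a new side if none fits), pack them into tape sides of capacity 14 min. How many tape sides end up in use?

  4 → side 1 (new)  [load 4/14]
  2 → side 1  [load 6/14]
  4 → side 1  [load 10/14]
  9 → side 2 (new)  [load 9/14]
  4 → side 1  [load 14/14]
  4 → side 2  [load 13/14]
  5 → side 3 (new)  [load 5/14]
  1 → side 2  [load 14/14]
3 tape sides opened.

3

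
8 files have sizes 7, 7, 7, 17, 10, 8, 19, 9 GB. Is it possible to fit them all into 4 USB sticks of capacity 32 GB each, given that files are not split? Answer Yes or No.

A valid assignment using 3 USB sticks:
  USB stick 1: 19 + 10 = 29
  USB stick 2: 17 + 9 = 26
  USB stick 3: 8 + 7 + 7 + 7 = 29
That uses only 3 ≤ 4, so 4 USB sticks are enough.

Yes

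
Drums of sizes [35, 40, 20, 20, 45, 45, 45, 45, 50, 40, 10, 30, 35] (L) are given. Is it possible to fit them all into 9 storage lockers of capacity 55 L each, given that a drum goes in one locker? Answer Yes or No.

No

Total = 460 L; ⌈460/55⌉ = 9.
10 drums each exceed half the capacity and cannot share a locker, forcing at least 10 storage lockers.
At least 10 storage lockers are required, but only 9 are allowed.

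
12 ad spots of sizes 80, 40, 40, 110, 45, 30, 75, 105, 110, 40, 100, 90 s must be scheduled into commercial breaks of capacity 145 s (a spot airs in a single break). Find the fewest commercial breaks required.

7

Total = 110 + 110 + 105 + 100 + 90 + 80 + 75 + 45 + 40 + 40 + 40 + 30 = 865 s.
Lower bound: ⌈865/145⌉ = 6 commercial breaks.
Also, 7 ad spots each exceed 145/2 s, and no two of those can share a break, so at least 7 commercial breaks are needed.
A packing using 7 commercial breaks:
  break 1: 110 + 30 = 140
  break 2: 110 = 110
  break 3: 105 + 40 = 145
  break 4: 100 + 45 = 145
  break 5: 90 + 40 = 130
  break 6: 80 + 40 = 120
  break 7: 75 = 75
This matches the lower bound, so 7 is optimal.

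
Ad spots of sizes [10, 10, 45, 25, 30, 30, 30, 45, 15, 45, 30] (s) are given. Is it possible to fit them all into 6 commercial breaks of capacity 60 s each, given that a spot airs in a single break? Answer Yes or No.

A valid assignment using 6 commercial breaks:
  break 1: 45 + 15 = 60
  break 2: 45 + 10 = 55
  break 3: 45 + 10 = 55
  break 4: 30 + 30 = 60
  break 5: 30 + 30 = 60
  break 6: 25 = 25
Every load is within 60 s, so 6 commercial breaks suffice.

Yes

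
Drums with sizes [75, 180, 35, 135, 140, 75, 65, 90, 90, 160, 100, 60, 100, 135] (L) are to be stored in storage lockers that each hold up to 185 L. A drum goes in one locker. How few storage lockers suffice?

9

Total = 180 + 160 + 140 + 135 + 135 + 100 + 100 + 90 + 90 + 75 + 75 + 65 + 60 + 35 = 1440 L.
Lower bound: ⌈1440/185⌉ = 8 storage lockers.
A packing using 9 storage lockers:
  locker 1: 180 = 180
  locker 2: 160 = 160
  locker 3: 140 + 35 = 175
  locker 4: 135 = 135
  locker 5: 135 = 135
  locker 6: 100 + 75 = 175
  locker 7: 100 + 75 = 175
  locker 8: 90 + 90 = 180
  locker 9: 65 + 60 = 125
No arrangement into 8 storage lockers stays within capacity, so 9 is optimal.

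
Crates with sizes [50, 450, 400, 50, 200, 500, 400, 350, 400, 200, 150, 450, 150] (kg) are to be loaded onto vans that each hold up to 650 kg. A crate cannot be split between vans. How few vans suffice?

7

Total = 500 + 450 + 450 + 400 + 400 + 400 + 350 + 200 + 200 + 150 + 150 + 50 + 50 = 3750 kg.
Lower bound: ⌈3750/650⌉ = 6 vans.
Also, 7 crates each exceed 325 kg, and no two of those can share a van, so at least 7 vans are needed.
A packing using 7 vans:
  van 1: 500 + 150 = 650
  van 2: 450 + 200 = 650
  van 3: 450 + 200 = 650
  van 4: 400 + 150 + 50 + 50 = 650
  van 5: 400 = 400
  van 6: 400 = 400
  van 7: 350 = 350
This matches the lower bound, so 7 is optimal.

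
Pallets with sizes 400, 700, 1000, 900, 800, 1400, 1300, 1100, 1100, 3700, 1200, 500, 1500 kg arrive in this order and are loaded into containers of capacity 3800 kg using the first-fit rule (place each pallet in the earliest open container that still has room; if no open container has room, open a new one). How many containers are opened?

5

  400 → container 1 (new)  [load 400/3800]
  700 → container 1  [load 1100/3800]
  1000 → container 1  [load 2100/3800]
  900 → container 1  [load 3000/3800]
  800 → container 1  [load 3800/3800]
  1400 → container 2 (new)  [load 1400/3800]
  1300 → container 2  [load 2700/3800]
  1100 → container 2  [load 3800/3800]
  1100 → container 3 (new)  [load 1100/3800]
  3700 → container 4 (new)  [load 3700/3800]
  1200 → container 3  [load 2300/3800]
  500 → container 3  [load 2800/3800]
  1500 → container 5 (new)  [load 1500/3800]
5 containers opened.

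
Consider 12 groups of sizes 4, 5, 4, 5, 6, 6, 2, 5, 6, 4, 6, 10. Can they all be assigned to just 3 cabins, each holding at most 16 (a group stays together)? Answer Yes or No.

Total = 63; ⌈63/16⌉ = 4.
At least 4 cabins are required, but only 3 are allowed.

No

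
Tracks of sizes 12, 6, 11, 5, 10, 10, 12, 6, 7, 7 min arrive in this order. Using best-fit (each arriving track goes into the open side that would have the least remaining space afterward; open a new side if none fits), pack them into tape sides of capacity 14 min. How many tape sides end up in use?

  12 → side 1 (new)  [load 12/14]
  6 → side 2 (new)  [load 6/14]
  11 → side 3 (new)  [load 11/14]
  5 → side 2  [load 11/14]
  10 → side 4 (new)  [load 10/14]
  10 → side 5 (new)  [load 10/14]
  12 → side 6 (new)  [load 12/14]
  6 → side 7 (new)  [load 6/14]
  7 → side 7  [load 13/14]
  7 → side 8 (new)  [load 7/14]
8 tape sides opened.

8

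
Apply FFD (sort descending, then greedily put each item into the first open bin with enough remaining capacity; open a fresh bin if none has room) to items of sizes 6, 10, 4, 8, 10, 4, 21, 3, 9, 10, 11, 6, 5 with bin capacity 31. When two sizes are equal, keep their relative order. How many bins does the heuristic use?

Sorted descending: 21, 11, 10, 10, 10, 9, 8, 6, 6, 5, 4, 4, 3.
  21 → bin 1 (new)  [load 21/31]
  11 → bin 2 (new)  [load 11/31]
  10 → bin 1  [load 31/31]
  10 → bin 2  [load 21/31]
  10 → bin 2  [load 31/31]
  9 → bin 3 (new)  [load 9/31]
  8 → bin 3  [load 17/31]
  6 → bin 3  [load 23/31]
  6 → bin 3  [load 29/31]
  5 → bin 4 (new)  [load 5/31]
  4 → bin 4  [load 9/31]
  4 → bin 4  [load 13/31]
  3 → bin 4  [load 16/31]
4 bins opened.

4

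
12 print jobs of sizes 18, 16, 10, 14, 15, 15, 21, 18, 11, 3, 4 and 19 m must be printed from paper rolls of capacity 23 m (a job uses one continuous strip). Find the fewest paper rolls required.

9

Total = 21 + 19 + 18 + 18 + 16 + 15 + 15 + 14 + 11 + 10 + 4 + 3 = 164 m.
Lower bound: ⌈164/23⌉ = 8 paper rolls.
A packing using 9 paper rolls:
  roll 1: 21 = 21
  roll 2: 19 + 4 = 23
  roll 3: 18 + 3 = 21
  roll 4: 18 = 18
  roll 5: 16 = 16
  roll 6: 15 = 15
  roll 7: 15 = 15
  roll 8: 14 = 14
  roll 9: 11 + 10 = 21
No arrangement into 8 paper rolls stays within capacity, so 9 is optimal.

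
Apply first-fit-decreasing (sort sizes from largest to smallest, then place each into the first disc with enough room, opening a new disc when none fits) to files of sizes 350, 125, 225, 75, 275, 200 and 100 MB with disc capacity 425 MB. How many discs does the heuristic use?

4

Sorted descending: 350, 275, 225, 200, 125, 100, 75.
  350 → disc 1 (new)  [load 350/425]
  275 → disc 2 (new)  [load 275/425]
  225 → disc 3 (new)  [load 225/425]
  200 → disc 3  [load 425/425]
  125 → disc 2  [load 400/425]
  100 → disc 4 (new)  [load 100/425]
  75 → disc 1  [load 425/425]
4 discs opened.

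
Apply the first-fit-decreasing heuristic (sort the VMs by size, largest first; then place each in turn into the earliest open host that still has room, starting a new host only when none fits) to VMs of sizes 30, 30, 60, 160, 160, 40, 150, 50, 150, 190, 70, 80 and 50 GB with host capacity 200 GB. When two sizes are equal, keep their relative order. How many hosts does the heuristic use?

Sorted descending: 190, 160, 160, 150, 150, 80, 70, 60, 50, 50, 40, 30, 30.
  190 → host 1 (new)  [load 190/200]
  160 → host 2 (new)  [load 160/200]
  160 → host 3 (new)  [load 160/200]
  150 → host 4 (new)  [load 150/200]
  150 → host 5 (new)  [load 150/200]
  80 → host 6 (new)  [load 80/200]
  70 → host 6  [load 150/200]
  60 → host 7 (new)  [load 60/200]
  50 → host 4  [load 200/200]
  50 → host 5  [load 200/200]
  40 → host 2  [load 200/200]
  30 → host 3  [load 190/200]
  30 → host 6  [load 180/200]
7 hosts opened.

7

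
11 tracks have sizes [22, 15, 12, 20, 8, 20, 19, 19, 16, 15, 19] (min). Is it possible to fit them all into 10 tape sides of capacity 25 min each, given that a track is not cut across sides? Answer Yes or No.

A valid assignment using 10 tape sides:
  side 1: 22 = 22
  side 2: 20 = 20
  side 3: 20 = 20
  side 4: 19 = 19
  side 5: 19 = 19
  side 6: 19 = 19
  side 7: 16 + 8 = 24
  side 8: 15 = 15
  side 9: 15 = 15
  side 10: 12 = 12
Every load is within 25 min, so 10 tape sides suffice.

Yes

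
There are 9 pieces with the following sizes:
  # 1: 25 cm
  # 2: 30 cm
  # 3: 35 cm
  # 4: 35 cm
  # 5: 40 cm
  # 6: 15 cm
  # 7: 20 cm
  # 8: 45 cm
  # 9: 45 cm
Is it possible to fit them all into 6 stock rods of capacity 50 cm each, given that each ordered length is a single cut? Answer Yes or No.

No

Total = 290 cm; ⌈290/50⌉ = 6.
The bound of 6 does not rule out 6, but exhaustive search shows no assignment into 6 stock rods of capacity 50 cm exists — the minimum is 7.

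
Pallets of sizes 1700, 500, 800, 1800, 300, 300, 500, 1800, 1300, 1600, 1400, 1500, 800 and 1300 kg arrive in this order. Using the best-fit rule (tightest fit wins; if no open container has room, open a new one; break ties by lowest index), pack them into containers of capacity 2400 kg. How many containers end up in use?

9

  1700 → container 1 (new)  [load 1700/2400]
  500 → container 1  [load 2200/2400]
  800 → container 2 (new)  [load 800/2400]
  1800 → container 3 (new)  [load 1800/2400]
  300 → container 3  [load 2100/2400]
  300 → container 3  [load 2400/2400]
  500 → container 2  [load 1300/2400]
  1800 → container 4 (new)  [load 1800/2400]
  1300 → container 5 (new)  [load 1300/2400]
  1600 → container 6 (new)  [load 1600/2400]
  1400 → container 7 (new)  [load 1400/2400]
  1500 → container 8 (new)  [load 1500/2400]
  800 → container 6  [load 2400/2400]
  1300 → container 9 (new)  [load 1300/2400]
9 containers opened.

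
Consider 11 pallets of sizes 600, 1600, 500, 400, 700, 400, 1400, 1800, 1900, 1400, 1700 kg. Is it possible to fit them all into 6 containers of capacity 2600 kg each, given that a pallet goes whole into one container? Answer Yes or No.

Yes

A valid assignment using 6 containers:
  container 1: 1900 + 700 = 2600
  container 2: 1800 + 600 = 2400
  container 3: 1700 + 500 + 400 = 2600
  container 4: 1600 + 400 = 2000
  container 5: 1400 = 1400
  container 6: 1400 = 1400
Every load is within 2600 kg, so 6 containers suffice.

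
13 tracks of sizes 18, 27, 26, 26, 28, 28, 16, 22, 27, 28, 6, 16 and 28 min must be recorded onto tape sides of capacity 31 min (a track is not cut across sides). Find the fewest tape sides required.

12

Total = 28 + 28 + 28 + 28 + 27 + 27 + 26 + 26 + 22 + 18 + 16 + 16 + 6 = 296 min.
Lower bound: ⌈296/31⌉ = 10 tape sides.
Also, 12 tracks each exceed 31/2 min, and no two of those can share a side, so at least 12 tape sides are needed.
A packing using 12 tape sides:
  side 1: 28 = 28
  side 2: 28 = 28
  side 3: 28 = 28
  side 4: 28 = 28
  side 5: 27 = 27
  side 6: 27 = 27
  side 7: 26 = 26
  side 8: 26 = 26
  side 9: 22 + 6 = 28
  side 10: 18 = 18
  side 11: 16 = 16
  side 12: 16 = 16
This matches the lower bound, so 12 is optimal.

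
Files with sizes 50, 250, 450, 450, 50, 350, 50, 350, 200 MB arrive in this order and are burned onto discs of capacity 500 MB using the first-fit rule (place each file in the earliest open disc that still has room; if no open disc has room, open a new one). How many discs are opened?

  50 → disc 1 (new)  [load 50/500]
  250 → disc 1  [load 300/500]
  450 → disc 2 (new)  [load 450/500]
  450 → disc 3 (new)  [load 450/500]
  50 → disc 1  [load 350/500]
  350 → disc 4 (new)  [load 350/500]
  50 → disc 1  [load 400/500]
  350 → disc 5 (new)  [load 350/500]
  200 → disc 6 (new)  [load 200/500]
6 discs opened.

6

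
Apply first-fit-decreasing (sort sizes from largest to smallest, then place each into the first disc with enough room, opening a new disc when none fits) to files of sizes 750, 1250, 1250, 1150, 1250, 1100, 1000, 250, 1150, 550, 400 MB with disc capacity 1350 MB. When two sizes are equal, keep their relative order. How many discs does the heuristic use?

Sorted descending: 1250, 1250, 1250, 1150, 1150, 1100, 1000, 750, 550, 400, 250.
  1250 → disc 1 (new)  [load 1250/1350]
  1250 → disc 2 (new)  [load 1250/1350]
  1250 → disc 3 (new)  [load 1250/1350]
  1150 → disc 4 (new)  [load 1150/1350]
  1150 → disc 5 (new)  [load 1150/1350]
  1100 → disc 6 (new)  [load 1100/1350]
  1000 → disc 7 (new)  [load 1000/1350]
  750 → disc 8 (new)  [load 750/1350]
  550 → disc 8  [load 1300/1350]
  400 → disc 9 (new)  [load 400/1350]
  250 → disc 6  [load 1350/1350]
9 discs opened.

9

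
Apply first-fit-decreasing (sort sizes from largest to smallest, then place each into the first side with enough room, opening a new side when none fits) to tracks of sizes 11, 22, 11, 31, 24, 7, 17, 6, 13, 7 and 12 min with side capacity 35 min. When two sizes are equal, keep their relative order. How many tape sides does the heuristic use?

5

Sorted descending: 31, 24, 22, 17, 13, 12, 11, 11, 7, 7, 6.
  31 → side 1 (new)  [load 31/35]
  24 → side 2 (new)  [load 24/35]
  22 → side 3 (new)  [load 22/35]
  17 → side 4 (new)  [load 17/35]
  13 → side 3  [load 35/35]
  12 → side 4  [load 29/35]
  11 → side 2  [load 35/35]
  11 → side 5 (new)  [load 11/35]
  7 → side 5  [load 18/35]
  7 → side 5  [load 25/35]
  6 → side 4  [load 35/35]
5 tape sides opened.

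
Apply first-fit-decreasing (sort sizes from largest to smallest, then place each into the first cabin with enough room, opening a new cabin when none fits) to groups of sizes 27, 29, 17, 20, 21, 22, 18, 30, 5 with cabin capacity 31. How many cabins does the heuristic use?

8

Sorted descending: 30, 29, 27, 22, 21, 20, 18, 17, 5.
  30 → cabin 1 (new)  [load 30/31]
  29 → cabin 2 (new)  [load 29/31]
  27 → cabin 3 (new)  [load 27/31]
  22 → cabin 4 (new)  [load 22/31]
  21 → cabin 5 (new)  [load 21/31]
  20 → cabin 6 (new)  [load 20/31]
  18 → cabin 7 (new)  [load 18/31]
  17 → cabin 8 (new)  [load 17/31]
  5 → cabin 4  [load 27/31]
8 cabins opened.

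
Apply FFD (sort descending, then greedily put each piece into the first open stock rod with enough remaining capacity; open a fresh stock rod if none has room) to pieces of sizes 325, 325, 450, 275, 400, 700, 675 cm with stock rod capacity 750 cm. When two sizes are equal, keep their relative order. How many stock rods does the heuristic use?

Sorted descending: 700, 675, 450, 400, 325, 325, 275.
  700 → stock rod 1 (new)  [load 700/750]
  675 → stock rod 2 (new)  [load 675/750]
  450 → stock rod 3 (new)  [load 450/750]
  400 → stock rod 4 (new)  [load 400/750]
  325 → stock rod 4  [load 725/750]
  325 → stock rod 5 (new)  [load 325/750]
  275 → stock rod 3  [load 725/750]
5 stock rods opened.

5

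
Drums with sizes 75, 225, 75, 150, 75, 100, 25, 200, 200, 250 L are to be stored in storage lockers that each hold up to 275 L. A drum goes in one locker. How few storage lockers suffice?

Total = 250 + 225 + 200 + 200 + 150 + 100 + 75 + 75 + 75 + 25 = 1375 L.
Lower bound: ⌈1375/275⌉ = 5 storage lockers.
A packing using 6 storage lockers:
  locker 1: 250 + 25 = 275
  locker 2: 225 = 225
  locker 3: 200 + 75 = 275
  locker 4: 200 + 75 = 275
  locker 5: 150 + 100 = 250
  locker 6: 75 = 75
No arrangement into 5 storage lockers stays within capacity, so 6 is optimal.

6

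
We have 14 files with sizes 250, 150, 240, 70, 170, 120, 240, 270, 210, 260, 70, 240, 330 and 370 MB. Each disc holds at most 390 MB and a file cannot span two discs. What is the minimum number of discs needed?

Total = 370 + 330 + 270 + 260 + 250 + 240 + 240 + 240 + 210 + 170 + 150 + 120 + 70 + 70 = 2990 MB.
Lower bound: ⌈2990/390⌉ = 8 discs.
Also, 9 files each exceed 195 MB, and no two of those can share a disc, so at least 9 discs are needed.
A packing using 9 discs:
  disc 1: 370 = 370
  disc 2: 330 = 330
  disc 3: 270 + 120 = 390
  disc 4: 260 + 70 = 330
  disc 5: 250 + 70 = 320
  disc 6: 240 + 150 = 390
  disc 7: 240 = 240
  disc 8: 240 = 240
  disc 9: 210 + 170 = 380
This matches the lower bound, so 9 is optimal.

9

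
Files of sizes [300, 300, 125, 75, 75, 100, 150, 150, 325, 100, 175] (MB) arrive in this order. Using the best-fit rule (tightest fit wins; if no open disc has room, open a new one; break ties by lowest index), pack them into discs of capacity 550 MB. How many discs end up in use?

4

  300 → disc 1 (new)  [load 300/550]
  300 → disc 2 (new)  [load 300/550]
  125 → disc 1  [load 425/550]
  75 → disc 1  [load 500/550]
  75 → disc 2  [load 375/550]
  100 → disc 2  [load 475/550]
  150 → disc 3 (new)  [load 150/550]
  150 → disc 3  [load 300/550]
  325 → disc 4 (new)  [load 325/550]
  100 → disc 4  [load 425/550]
  175 → disc 3  [load 475/550]
4 discs opened.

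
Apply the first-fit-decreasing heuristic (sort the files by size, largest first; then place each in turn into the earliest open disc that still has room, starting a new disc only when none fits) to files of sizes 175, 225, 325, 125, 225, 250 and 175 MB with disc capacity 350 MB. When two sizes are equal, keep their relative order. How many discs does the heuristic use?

Sorted descending: 325, 250, 225, 225, 175, 175, 125.
  325 → disc 1 (new)  [load 325/350]
  250 → disc 2 (new)  [load 250/350]
  225 → disc 3 (new)  [load 225/350]
  225 → disc 4 (new)  [load 225/350]
  175 → disc 5 (new)  [load 175/350]
  175 → disc 5  [load 350/350]
  125 → disc 3  [load 350/350]
5 discs opened.

5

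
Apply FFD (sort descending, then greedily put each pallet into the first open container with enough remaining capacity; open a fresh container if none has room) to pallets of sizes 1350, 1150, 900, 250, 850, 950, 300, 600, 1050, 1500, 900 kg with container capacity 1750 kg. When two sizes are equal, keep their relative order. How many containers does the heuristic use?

7

Sorted descending: 1500, 1350, 1150, 1050, 950, 900, 900, 850, 600, 300, 250.
  1500 → container 1 (new)  [load 1500/1750]
  1350 → container 2 (new)  [load 1350/1750]
  1150 → container 3 (new)  [load 1150/1750]
  1050 → container 4 (new)  [load 1050/1750]
  950 → container 5 (new)  [load 950/1750]
  900 → container 6 (new)  [load 900/1750]
  900 → container 7 (new)  [load 900/1750]
  850 → container 6  [load 1750/1750]
  600 → container 3  [load 1750/1750]
  300 → container 2  [load 1650/1750]
  250 → container 1  [load 1750/1750]
7 containers opened.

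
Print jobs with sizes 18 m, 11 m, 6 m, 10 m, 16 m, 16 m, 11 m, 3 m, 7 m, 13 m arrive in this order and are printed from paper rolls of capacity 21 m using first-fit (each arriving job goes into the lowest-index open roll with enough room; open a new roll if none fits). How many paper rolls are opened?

6

  18 → roll 1 (new)  [load 18/21]
  11 → roll 2 (new)  [load 11/21]
  6 → roll 2  [load 17/21]
  10 → roll 3 (new)  [load 10/21]
  16 → roll 4 (new)  [load 16/21]
  16 → roll 5 (new)  [load 16/21]
  11 → roll 3  [load 21/21]
  3 → roll 1  [load 21/21]
  7 → roll 6 (new)  [load 7/21]
  13 → roll 6  [load 20/21]
6 paper rolls opened.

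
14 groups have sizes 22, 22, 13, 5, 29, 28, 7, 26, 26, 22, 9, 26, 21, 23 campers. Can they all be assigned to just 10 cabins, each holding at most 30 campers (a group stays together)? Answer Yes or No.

No

Total = 279 campers; ⌈279/30⌉ = 10.
The bound of 10 does not rule out 10, but exhaustive search shows no assignment into 10 cabins of capacity 30 campers exists — the minimum is 11.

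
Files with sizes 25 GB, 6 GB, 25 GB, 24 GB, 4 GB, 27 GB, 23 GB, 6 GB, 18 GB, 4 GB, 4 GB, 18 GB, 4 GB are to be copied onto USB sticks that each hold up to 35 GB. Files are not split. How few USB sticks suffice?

Total = 27 + 25 + 25 + 24 + 23 + 18 + 18 + 6 + 6 + 4 + 4 + 4 + 4 = 188 GB.
Lower bound: ⌈188/35⌉ = 6 USB sticks.
Also, 7 files each exceed 35/2 GB, and no two of those can share a USB stick, so at least 7 USB sticks are needed.
A packing using 7 USB sticks:
  USB stick 1: 27 + 6 = 33
  USB stick 2: 25 + 6 + 4 = 35
  USB stick 3: 25 + 4 + 4 = 33
  USB stick 4: 24 + 4 = 28
  USB stick 5: 23 = 23
  USB stick 6: 18 = 18
  USB stick 7: 18 = 18
This matches the lower bound, so 7 is optimal.

7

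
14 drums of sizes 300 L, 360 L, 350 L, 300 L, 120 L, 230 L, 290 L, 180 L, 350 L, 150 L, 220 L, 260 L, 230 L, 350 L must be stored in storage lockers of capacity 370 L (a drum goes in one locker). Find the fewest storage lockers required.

12

Total = 360 + 350 + 350 + 350 + 300 + 300 + 290 + 260 + 230 + 230 + 220 + 180 + 150 + 120 = 3690 L.
Lower bound: ⌈3690/370⌉ = 10 storage lockers.
Also, 11 drums each exceed 185 L, and no two of those can share a locker, so at least 11 storage lockers are needed.
A packing using 12 storage lockers:
  locker 1: 360 = 360
  locker 2: 350 = 350
  locker 3: 350 = 350
  locker 4: 350 = 350
  locker 5: 300 = 300
  locker 6: 300 = 300
  locker 7: 290 = 290
  locker 8: 260 = 260
  locker 9: 230 + 120 = 350
  locker 10: 230 = 230
  locker 11: 220 + 150 = 370
  locker 12: 180 = 180
No arrangement into 11 storage lockers stays within capacity, so 12 is optimal.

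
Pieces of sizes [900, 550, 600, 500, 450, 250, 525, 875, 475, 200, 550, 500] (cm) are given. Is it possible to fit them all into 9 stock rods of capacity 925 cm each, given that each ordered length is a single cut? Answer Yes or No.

Yes

A valid assignment using 9 stock rods:
  stock rod 1: 900 = 900
  stock rod 2: 875 = 875
  stock rod 3: 600 + 250 = 850
  stock rod 4: 550 + 200 = 750
  stock rod 5: 550 = 550
  stock rod 6: 525 = 525
  stock rod 7: 500 = 500
  stock rod 8: 500 = 500
  stock rod 9: 475 + 450 = 925
Every load is within 925 cm, so 9 stock rods suffice.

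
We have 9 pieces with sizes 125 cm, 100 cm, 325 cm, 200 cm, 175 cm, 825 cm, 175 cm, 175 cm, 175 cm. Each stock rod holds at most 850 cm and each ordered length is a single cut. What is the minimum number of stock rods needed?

Total = 825 + 325 + 200 + 175 + 175 + 175 + 175 + 125 + 100 = 2275 cm.
Lower bound: ⌈2275/850⌉ = 3 stock rods.
A packing using 3 stock rods:
  stock rod 1: 825 = 825
  stock rod 2: 325 + 200 + 175 + 125 = 825
  stock rod 3: 175 + 175 + 175 + 100 = 625
This matches the lower bound, so 3 is optimal.

3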